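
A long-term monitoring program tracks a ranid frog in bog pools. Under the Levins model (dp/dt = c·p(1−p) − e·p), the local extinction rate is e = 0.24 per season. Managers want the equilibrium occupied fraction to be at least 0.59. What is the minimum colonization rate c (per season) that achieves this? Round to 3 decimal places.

0.585

p* = 1 − e/c ≥ 0.59 requires e/c ≤ 0.4100, i.e. c ≥ e/0.4100.
c_min = 0.24/0.4100 = 0.5854.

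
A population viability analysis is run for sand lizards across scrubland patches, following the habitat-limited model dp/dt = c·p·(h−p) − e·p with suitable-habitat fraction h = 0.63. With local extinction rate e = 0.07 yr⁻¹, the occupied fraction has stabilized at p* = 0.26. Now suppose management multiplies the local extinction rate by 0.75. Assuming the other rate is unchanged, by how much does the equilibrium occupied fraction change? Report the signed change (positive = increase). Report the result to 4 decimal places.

0.0925

Balance c(h−p*) = e gives c = e/(0.63 − 0.26000) = 0.07/0.37000 = 0.18919.
New p* = 0.63 − e/c = 0.63 − 0.05250/0.18919 = 0.35250.
Δp* = 0.35250 − 0.26000 = +0.09250.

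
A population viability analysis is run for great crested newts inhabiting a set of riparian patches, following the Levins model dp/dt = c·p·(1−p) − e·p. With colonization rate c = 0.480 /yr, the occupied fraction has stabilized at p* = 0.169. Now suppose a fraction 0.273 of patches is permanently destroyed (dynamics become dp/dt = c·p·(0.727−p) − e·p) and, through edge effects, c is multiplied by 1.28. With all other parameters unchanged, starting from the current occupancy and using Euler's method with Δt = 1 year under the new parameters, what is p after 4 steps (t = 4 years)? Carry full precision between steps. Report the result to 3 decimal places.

Balance c(1−p*) = e gives e = 0.480×(1 − 0.16900) = 0.39888.
Starting from p₀ = 0.16900; update p ← p + (dp/dt)·Δt with the new parameters.
p: 0.16900 → 0.15953  (Δp = -0.00947)
p: 0.15953 → 0.15152  (Δp = -0.00801)
p: 0.15152 → 0.14465  (Δp = -0.00686)
p: 0.14465 → 0.13871  (Δp = -0.00594)

0.139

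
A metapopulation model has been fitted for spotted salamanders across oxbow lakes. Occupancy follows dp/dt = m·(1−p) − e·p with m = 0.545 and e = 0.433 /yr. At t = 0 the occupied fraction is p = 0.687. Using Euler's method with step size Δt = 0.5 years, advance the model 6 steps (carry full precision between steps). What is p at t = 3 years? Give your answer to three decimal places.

0.560

Update rule: p ← p + [m·(1−p) − e·p]·Δt with Δt = 0.5.
  1  |  dp/dt·Δt = -0.063443  |  p_1 = 0.623557
  2  |  dp/dt·Δt = -0.032419  |  p_2 = 0.591138
  3  |  dp/dt·Δt = -0.016566  |  p_3 = 0.574571
  4  |  dp/dt·Δt = -0.008465  |  p_4 = 0.566106
  5  |  dp/dt·Δt = -0.004326  |  p_5 = 0.561780
  6  |  dp/dt·Δt = -0.002210  |  p_6 = 0.559570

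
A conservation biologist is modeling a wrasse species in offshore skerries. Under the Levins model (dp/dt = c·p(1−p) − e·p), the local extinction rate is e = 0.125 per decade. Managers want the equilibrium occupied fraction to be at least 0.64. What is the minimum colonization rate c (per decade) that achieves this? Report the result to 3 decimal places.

p* = 1 − e/c ≥ 0.64 requires e/c ≤ 0.3600, i.e. c ≥ e/0.3600.
c_min = 0.125/0.3600 = 0.3472.

0.347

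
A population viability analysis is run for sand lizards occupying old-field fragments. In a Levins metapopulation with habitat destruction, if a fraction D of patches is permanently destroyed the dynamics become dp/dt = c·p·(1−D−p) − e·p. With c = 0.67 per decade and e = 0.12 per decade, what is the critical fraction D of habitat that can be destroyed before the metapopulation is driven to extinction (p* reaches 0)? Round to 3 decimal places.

0.821

The nontrivial equilibrium is p* = (1−D) − e/c; extinction occurs when this hits zero.
So D_crit = 1 − e/c = 1 − 0.12/0.67 = 1 − 0.1791 = 0.8209.
Note this equals the original equilibrium occupancy — the Levins extinction-debt result.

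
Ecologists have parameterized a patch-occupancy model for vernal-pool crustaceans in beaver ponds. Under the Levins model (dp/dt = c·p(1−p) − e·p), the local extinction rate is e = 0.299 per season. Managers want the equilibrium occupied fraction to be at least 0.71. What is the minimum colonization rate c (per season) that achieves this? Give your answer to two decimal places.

p* = 1 − e/c ≥ 0.71 requires e/c ≤ 0.2900, i.e. c ≥ e/0.2900.
c_min = 0.299/0.2900 = 1.0310.

1.03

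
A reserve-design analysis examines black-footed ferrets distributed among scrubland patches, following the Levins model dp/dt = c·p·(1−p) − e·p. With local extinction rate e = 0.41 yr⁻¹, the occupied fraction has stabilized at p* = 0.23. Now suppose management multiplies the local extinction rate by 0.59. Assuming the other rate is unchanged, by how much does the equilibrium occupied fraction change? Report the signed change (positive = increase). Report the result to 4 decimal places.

0.3157

Balance c(1−p*) = e gives c = e/(1 − 0.23000) = 0.41/0.77000 = 0.53247.
New p* = 1 − e/c = 1 − 0.24190/0.53247 = 0.54570.
Δp* = 0.54570 − 0.23000 = +0.31570.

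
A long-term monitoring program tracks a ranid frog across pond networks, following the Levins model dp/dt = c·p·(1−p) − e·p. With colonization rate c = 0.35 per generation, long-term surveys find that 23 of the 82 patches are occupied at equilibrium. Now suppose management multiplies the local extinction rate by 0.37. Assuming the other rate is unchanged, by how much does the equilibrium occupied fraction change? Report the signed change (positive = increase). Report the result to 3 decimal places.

Observed p* = 23/82 = 0.28049.
Balance c(1−p*) = e gives e = 0.35×(1 − 0.28049) = 0.25183.
New p* = 1 − e/c = 1 − 0.09318/0.35000 = 0.73377.
Δp* = 0.73377 − 0.28049 = +0.45328.

0.453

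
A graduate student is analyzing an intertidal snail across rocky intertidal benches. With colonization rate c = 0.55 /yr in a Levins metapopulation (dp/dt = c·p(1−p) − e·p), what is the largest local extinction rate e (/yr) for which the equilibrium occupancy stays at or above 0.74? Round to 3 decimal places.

0.143

1 − e/c ≥ 0.74 ⇒ e ≤ c(1 − 0.74) = 0.55 × 0.2600.
e_max = 0.1430.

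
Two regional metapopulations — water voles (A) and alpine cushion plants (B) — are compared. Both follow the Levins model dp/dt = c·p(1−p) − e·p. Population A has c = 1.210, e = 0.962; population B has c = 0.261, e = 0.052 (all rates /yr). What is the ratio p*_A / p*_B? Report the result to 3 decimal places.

0.256

A: p*_A = 1 − 0.962/1.210 = 0.2050.
B: p*_B = 1 − 0.052/0.261 = 0.8008.
p*_A / p*_B = 0.2050/0.8008 = 0.2560.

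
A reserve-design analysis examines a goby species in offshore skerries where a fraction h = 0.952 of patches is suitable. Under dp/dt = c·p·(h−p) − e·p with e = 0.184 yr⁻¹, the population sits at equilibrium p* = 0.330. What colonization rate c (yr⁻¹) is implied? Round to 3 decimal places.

At equilibrium c(h−p*) = e, so c = e/(h−p*).
c = 0.184/(0.952 − 0.330) = 0.184/0.6220 = 0.2958.

0.296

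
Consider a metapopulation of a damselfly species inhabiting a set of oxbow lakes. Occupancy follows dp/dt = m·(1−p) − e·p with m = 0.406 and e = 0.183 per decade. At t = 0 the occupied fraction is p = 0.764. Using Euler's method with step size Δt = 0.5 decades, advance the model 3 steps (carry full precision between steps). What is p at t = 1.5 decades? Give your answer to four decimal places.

0.7155

Update rule: p ← p + [m·(1−p) − e·p]·Δt with Δt = 0.5.
p: 0.76400 → 0.74200  (Δp = -0.02200)
p: 0.74200 → 0.72648  (Δp = -0.01552)
p: 0.72648 → 0.71553  (Δp = -0.01095)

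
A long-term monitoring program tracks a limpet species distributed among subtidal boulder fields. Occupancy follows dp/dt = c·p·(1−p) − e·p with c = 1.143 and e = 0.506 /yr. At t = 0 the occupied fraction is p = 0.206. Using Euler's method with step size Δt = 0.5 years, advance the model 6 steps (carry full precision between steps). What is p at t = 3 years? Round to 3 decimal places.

Update rule: p ← p + [c·p·(1−p) − e·p]·Δt with Δt = 0.5.
p: 0.20600 → 0.24736  (Δp = +0.04136)
p: 0.24736 → 0.29117  (Δp = +0.04382)
p: 0.29117 → 0.33546  (Δp = +0.04429)
p: 0.33546 → 0.37799  (Δp = +0.04253)
p: 0.37799 → 0.41673  (Δp = +0.03874)
p: 0.41673 → 0.45021  (Δp = +0.03348)

0.450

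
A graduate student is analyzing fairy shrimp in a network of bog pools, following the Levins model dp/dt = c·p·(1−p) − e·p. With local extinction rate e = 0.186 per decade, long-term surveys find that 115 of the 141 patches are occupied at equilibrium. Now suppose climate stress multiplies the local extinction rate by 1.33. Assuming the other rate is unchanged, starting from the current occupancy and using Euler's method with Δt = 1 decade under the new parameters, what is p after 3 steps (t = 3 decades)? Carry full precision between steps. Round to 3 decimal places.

0.755

Observed p* = 115/141 = 0.81560.
Balance c(1−p*) = e gives c = e/(1 − 0.81560) = 0.186/0.18440 = 1.00869.
Starting from p₀ = 0.81560; update p ← p + (dp/dt)·Δt with the new parameters.
p: 0.81560 → 0.76554  (Δp = -0.05006)
p: 0.76554 → 0.75721  (Δp = -0.00833)
p: 0.75721 → 0.75533  (Δp = -0.00188)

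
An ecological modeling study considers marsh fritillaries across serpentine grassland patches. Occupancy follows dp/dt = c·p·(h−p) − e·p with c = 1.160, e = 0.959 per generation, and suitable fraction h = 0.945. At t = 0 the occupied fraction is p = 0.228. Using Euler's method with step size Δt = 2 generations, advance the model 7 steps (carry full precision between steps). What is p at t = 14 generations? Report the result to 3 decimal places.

0.123

Update rule: p ← p + [c·p·(h−p) − e·p]·Δt with Δt = 2.
t = 2: p = 0.22800 + (-0.05804) = 0.16996
t = 4: p = 0.16996 + (-0.02038) = 0.14958
t = 6: p = 0.14958 + (-0.01086) = 0.13872
t = 8: p = 0.13872 + (-0.00658) = 0.13214
t = 10: p = 0.13214 + (-0.00425) = 0.12789
t = 12: p = 0.12789 + (-0.00285) = 0.12504
t = 14: p = 0.12504 + (-0.00196) = 0.12308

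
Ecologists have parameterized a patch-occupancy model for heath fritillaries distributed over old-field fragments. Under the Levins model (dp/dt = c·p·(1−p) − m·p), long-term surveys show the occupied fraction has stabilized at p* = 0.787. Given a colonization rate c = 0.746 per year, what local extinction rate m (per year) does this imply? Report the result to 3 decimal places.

At equilibrium c(1−p*) = m.
m = 0.746 × (1 − 0.787) = 0.746 × 0.2130 = 0.1589.

0.159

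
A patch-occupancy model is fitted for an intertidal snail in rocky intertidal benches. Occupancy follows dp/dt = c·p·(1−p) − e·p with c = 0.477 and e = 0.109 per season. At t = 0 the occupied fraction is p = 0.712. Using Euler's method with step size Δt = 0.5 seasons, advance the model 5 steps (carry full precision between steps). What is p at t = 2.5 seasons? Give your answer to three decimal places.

0.749

Update rule: p ← p + [c·p·(1−p) − e·p]·Δt with Δt = 0.5.
step 1: Δp = +0.01010, p = 0.72210
step 2: Δp = +0.00851, p = 0.73061
step 3: Δp = +0.00712, p = 0.73773
step 4: Δp = +0.00594, p = 0.74367
step 5: Δp = +0.00493, p = 0.74860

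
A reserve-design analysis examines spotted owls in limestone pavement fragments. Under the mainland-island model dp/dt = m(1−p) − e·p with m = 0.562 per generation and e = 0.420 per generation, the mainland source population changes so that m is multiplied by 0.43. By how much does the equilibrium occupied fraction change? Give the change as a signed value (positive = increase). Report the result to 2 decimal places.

Before: p* = 0.562/(0.562+0.420) = 0.5723.
After: m = 0.24166, e = 0.42; p* = 0.24166/0.6617 = 0.3652.
Δp* = 0.3652 − 0.5723 = -0.2071.

-0.21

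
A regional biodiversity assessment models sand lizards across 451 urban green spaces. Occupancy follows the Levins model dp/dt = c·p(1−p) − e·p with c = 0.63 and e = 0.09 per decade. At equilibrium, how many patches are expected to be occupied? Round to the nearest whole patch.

p* = 1 − e/c = 1 − 0.09/0.63 = 0.8571.
Expected occupied patches = N × p* = 451 × 0.8571 = 386.57 ≈ 387.

387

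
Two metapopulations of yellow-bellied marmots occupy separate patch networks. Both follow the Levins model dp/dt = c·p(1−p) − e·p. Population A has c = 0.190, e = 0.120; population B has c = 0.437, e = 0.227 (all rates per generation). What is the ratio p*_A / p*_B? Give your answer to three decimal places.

0.767

A: p*_A = 1 − 0.120/0.190 = 0.3684.
B: p*_B = 1 − 0.227/0.437 = 0.4805.
p*_A / p*_B = 0.3684/0.4805 = 0.7667.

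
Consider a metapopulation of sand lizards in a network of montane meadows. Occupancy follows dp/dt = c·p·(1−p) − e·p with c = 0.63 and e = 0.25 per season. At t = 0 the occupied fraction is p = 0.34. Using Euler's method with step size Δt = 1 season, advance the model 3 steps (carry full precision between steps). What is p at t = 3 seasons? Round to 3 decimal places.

0.492

Update rule: p ← p + [c·p·(1−p) − e·p]·Δt with Δt = 1.
  1  |  dp/dt·Δt = +0.056372  |  p_1 = 0.396372
  2  |  dp/dt·Δt = +0.051642  |  p_2 = 0.448014
  3  |  dp/dt·Δt = +0.043794  |  p_3 = 0.491808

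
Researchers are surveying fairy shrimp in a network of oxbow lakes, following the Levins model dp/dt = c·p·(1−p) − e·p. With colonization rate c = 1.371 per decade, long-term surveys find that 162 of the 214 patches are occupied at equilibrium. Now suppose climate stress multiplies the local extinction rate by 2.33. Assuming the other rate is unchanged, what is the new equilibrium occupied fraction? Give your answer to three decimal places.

0.434

Observed p* = 162/214 = 0.75701.
Balance c(1−p*) = e gives e = 1.371×(1 − 0.75701) = 0.33314.
New p* = 1 − e/c = 1 − 0.77622/1.37100 = 0.43383.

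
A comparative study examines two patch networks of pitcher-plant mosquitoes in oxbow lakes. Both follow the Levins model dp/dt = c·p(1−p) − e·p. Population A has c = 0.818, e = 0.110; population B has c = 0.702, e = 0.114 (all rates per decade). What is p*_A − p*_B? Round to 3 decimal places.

0.028

A: p*_A = 1 − 0.110/0.818 = 0.8655.
B: p*_B = 1 − 0.114/0.702 = 0.8376.
p*_A − p*_B = 0.8655 − 0.8376 = 0.0279.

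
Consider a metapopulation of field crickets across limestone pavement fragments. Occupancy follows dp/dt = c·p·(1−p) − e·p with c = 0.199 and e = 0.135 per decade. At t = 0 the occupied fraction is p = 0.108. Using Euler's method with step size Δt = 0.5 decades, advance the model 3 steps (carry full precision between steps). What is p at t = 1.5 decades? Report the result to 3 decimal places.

Update rule: p ← p + [c·p·(1−p) − e·p]·Δt with Δt = 0.5.
t = 0.5: p = 0.10800 + (+0.00230) = 0.11030
t = 1: p = 0.11030 + (+0.00232) = 0.11261
t = 1.5: p = 0.11261 + (+0.00234) = 0.11496

0.115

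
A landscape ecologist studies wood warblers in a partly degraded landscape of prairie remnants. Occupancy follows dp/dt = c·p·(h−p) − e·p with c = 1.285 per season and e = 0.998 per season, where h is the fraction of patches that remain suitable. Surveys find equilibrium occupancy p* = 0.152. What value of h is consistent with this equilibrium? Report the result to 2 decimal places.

0.93

At equilibrium c(h−p*) = e, so h = p* + e/c.
h = 0.152 + 0.998/1.285 = 0.152 + 0.7767 = 0.9287.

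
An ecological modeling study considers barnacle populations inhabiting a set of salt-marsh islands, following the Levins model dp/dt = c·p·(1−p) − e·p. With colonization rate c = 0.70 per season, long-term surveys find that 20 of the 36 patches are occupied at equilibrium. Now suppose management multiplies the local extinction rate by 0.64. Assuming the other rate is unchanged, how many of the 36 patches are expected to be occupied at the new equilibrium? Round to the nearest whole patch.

26

Observed p* = 20/36 = 0.55556.
Balance c(1−p*) = e gives e = 0.70×(1 − 0.55556) = 0.31111.
New p* = 1 − e/c = 1 − 0.19911/0.70000 = 0.71556.
Expected occupied = 36 × 0.71556 = 25.76 ≈ 26.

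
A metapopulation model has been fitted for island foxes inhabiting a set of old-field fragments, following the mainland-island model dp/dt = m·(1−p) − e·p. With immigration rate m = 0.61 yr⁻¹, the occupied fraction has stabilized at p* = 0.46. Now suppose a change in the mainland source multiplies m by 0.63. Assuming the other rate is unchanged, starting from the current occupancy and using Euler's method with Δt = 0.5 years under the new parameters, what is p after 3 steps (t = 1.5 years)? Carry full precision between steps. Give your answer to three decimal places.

0.359

Balance m(1−p*) = e·p* gives e = m(1−p*)/p* = 0.61×0.54000/0.46000 = 0.71609.
Starting from p₀ = 0.46000; update p ← p + (dp/dt)·Δt with the new parameters.
step 1: Δp = -0.06094, p = 0.39906
step 2: Δp = -0.02741, p = 0.37165
step 3: Δp = -0.01233, p = 0.35932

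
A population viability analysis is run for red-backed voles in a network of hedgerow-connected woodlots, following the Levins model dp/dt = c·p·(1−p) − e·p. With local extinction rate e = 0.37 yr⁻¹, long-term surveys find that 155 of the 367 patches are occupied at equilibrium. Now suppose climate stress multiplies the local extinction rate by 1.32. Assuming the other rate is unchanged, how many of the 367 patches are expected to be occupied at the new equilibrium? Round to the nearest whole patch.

87

Observed p* = 155/367 = 0.42234.
Balance c(1−p*) = e gives c = e/(1 − 0.42234) = 0.37/0.57766 = 0.64052.
New p* = 1 − e/c = 1 − 0.48840/0.64052 = 0.23749.
Expected occupied = 367 × 0.23749 = 87.16 ≈ 87.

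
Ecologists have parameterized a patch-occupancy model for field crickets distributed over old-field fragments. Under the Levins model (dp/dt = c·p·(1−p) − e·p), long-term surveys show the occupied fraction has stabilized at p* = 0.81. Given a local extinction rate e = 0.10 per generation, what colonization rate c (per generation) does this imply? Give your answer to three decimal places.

At equilibrium c(1−p*) = e, so c = e/(1−p*).
c = 0.10/(1 − 0.81) = 0.10/0.1900 = 0.5263.

0.526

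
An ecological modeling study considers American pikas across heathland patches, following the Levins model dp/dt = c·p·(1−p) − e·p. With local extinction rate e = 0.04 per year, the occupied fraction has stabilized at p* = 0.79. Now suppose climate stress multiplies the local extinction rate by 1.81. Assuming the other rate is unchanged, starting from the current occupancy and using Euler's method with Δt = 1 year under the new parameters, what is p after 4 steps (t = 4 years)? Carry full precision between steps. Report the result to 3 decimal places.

Balance c(1−p*) = e gives c = e/(1 − 0.79000) = 0.04/0.21000 = 0.19048.
Starting from p₀ = 0.79000; update p ← p + (dp/dt)·Δt with the new parameters.
t = 1: p = 0.79000 + (-0.02560) = 0.76440
t = 2: p = 0.76440 + (-0.02104) = 0.74336
t = 3: p = 0.74336 + (-0.01748) = 0.72588
t = 4: p = 0.72588 + (-0.01465) = 0.71123

0.711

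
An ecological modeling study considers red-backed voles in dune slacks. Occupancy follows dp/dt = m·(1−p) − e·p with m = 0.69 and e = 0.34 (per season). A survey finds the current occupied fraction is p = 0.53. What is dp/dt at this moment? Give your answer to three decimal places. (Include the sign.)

0.144

Colonization term: m·(1−p) = 0.69×0.4700 = 0.32430.
Extinction term: e·p = 0.18020.
dp/dt = 0.32430 − 0.18020 = 0.14410.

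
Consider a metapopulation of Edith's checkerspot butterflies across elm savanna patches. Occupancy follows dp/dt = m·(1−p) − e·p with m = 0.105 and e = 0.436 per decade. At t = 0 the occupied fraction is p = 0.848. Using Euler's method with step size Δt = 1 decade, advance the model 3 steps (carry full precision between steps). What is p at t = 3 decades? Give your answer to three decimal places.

Update rule: p ← p + [m·(1−p) − e·p]·Δt with Δt = 1.
p: 0.84800 → 0.49423  (Δp = -0.35377)
p: 0.49423 → 0.33185  (Δp = -0.16238)
p: 0.33185 → 0.25732  (Δp = -0.07453)

0.257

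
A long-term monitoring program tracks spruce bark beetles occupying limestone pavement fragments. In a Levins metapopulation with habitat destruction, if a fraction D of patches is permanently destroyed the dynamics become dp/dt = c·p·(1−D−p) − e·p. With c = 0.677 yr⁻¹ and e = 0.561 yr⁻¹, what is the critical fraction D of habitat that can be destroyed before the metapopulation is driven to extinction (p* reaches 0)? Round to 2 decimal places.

0.17

The nontrivial equilibrium is p* = (1−D) − e/c; extinction occurs when this hits zero.
So D_crit = 1 − e/c = 1 − 0.561/0.677 = 1 − 0.8287 = 0.1713.
Note this equals the original equilibrium occupancy — the Levins extinction-debt result.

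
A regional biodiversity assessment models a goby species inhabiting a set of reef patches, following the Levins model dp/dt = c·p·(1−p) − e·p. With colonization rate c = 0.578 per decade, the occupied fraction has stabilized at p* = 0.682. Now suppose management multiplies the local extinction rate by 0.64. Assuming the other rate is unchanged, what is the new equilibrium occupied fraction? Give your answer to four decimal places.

0.7965

Balance c(1−p*) = e gives e = 0.578×(1 − 0.68200) = 0.18380.
New p* = 1 − e/c = 1 − 0.11763/0.57800 = 0.79649.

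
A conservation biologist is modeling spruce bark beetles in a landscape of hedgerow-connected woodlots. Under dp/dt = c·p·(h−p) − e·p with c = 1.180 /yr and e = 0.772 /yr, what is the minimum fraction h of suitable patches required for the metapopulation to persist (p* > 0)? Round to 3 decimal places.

p* = h − e/c is positive only when h > e/c.
h_min = e/c = 0.772/1.180 = 0.6542.

0.654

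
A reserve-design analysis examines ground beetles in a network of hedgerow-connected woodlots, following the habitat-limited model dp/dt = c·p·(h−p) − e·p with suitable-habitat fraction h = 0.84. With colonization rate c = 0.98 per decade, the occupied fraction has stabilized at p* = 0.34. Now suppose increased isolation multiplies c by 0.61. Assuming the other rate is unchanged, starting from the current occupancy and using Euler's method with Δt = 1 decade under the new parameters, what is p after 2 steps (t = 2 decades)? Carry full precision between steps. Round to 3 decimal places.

Balance c(h−p*) = e gives e = 0.98×(0.84 − 0.34000) = 0.49000.
Starting from p₀ = 0.34000; update p ← p + (dp/dt)·Δt with the new parameters.
step 1: Δp = -0.06497, p = 0.27503
step 2: Δp = -0.04188, p = 0.23315

0.233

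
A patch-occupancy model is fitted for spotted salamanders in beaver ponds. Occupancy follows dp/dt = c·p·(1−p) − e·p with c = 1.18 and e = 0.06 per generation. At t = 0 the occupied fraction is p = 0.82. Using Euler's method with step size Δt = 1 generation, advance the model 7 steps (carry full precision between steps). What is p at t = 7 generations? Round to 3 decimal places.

0.949

Update rule: p ← p + [c·p·(1−p) − e·p]·Δt with Δt = 1.
p: 0.82000 → 0.94497  (Δp = +0.12497)
p: 0.94497 → 0.94963  (Δp = +0.00467)
p: 0.94963 → 0.94909  (Δp = -0.00054)
p: 0.94909 → 0.94916  (Δp = +0.00007)
p: 0.94916 → 0.94915  (Δp = -0.00001)
p: 0.94915 → 0.94915  (Δp = +0.00000)
p: 0.94915 → 0.94915  (Δp = -0.00000)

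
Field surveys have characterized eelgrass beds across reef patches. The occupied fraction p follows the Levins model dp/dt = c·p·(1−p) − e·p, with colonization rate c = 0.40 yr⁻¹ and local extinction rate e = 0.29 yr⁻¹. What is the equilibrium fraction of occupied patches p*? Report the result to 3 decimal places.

At equilibrium, colonization balances extinction: c·p*·(1−p*) = e·p*.
So p* = 1 − e/c = 1 − 0.29/0.40 = 1 − 0.7250 = 0.2750.

0.275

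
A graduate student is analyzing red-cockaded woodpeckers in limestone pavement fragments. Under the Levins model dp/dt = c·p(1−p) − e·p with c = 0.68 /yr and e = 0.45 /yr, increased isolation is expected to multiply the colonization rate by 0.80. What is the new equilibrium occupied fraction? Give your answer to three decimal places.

0.173

Before: p* = 1 − 0.45/0.68 = 0.3382.
After the change, c = 0.544, e = 0.45, so p* = 1 − 0.45/0.544 = 0.1728.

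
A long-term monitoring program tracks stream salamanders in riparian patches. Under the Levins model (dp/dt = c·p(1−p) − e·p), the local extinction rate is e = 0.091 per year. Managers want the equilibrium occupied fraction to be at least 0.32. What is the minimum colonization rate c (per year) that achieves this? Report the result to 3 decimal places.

0.134

p* = 1 − e/c ≥ 0.32 requires e/c ≤ 0.6800, i.e. c ≥ e/0.6800.
c_min = 0.091/0.6800 = 0.1338.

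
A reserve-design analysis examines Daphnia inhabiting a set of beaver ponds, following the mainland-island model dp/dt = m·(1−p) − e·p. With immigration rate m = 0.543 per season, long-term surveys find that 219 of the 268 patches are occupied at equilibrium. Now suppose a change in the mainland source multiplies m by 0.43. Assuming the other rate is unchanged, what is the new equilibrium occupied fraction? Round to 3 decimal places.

0.658

Observed p* = 219/268 = 0.81716.
Balance m(1−p*) = e·p* gives e = m(1−p*)/p* = 0.543×0.18284/0.81716 = 0.12150.
New p* = m/(m+e) = 0.23349/(0.23349+0.12150) = 0.65774.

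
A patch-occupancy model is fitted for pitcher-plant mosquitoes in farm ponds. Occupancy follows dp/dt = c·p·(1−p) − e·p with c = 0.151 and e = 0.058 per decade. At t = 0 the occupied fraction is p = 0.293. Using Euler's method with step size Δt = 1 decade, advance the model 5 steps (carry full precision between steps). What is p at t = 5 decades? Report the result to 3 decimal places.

Update rule: p ← p + [c·p·(1−p) − e·p]·Δt with Δt = 1.
step 1: Δp = +0.01429, p = 0.30729
step 2: Δp = +0.01432, p = 0.32161
step 3: Δp = +0.01429, p = 0.33590
step 4: Δp = +0.01420, p = 0.35010
step 5: Δp = +0.01405, p = 0.36415

0.364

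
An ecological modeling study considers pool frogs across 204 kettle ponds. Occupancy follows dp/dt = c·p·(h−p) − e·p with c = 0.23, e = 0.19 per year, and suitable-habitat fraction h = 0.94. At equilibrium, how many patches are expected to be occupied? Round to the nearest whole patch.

23

p* = h − e/c = 0.94 − 0.8261 = 0.1139.
Expected occupied patches = N × p* = 204 × 0.1139 = 23.24 ≈ 23.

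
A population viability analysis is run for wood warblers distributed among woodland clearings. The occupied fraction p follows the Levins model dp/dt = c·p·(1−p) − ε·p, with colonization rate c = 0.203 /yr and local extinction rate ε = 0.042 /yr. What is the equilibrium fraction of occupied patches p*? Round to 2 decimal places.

At equilibrium, colonization balances extinction: c·p*·(1−p*) = ε·p*.
So p* = 1 − ε/c = 1 − 0.042/0.203 = 1 − 0.2069 = 0.7931.

0.79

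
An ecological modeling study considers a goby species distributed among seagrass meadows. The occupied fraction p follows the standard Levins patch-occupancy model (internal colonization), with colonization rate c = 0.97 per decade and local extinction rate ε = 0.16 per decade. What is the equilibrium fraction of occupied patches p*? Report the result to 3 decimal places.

0.835

At equilibrium, colonization balances extinction: c·p*·(1−p*) = ε·p*.
So p* = 1 − ε/c = 1 − 0.16/0.97 = 1 − 0.1649 = 0.8351.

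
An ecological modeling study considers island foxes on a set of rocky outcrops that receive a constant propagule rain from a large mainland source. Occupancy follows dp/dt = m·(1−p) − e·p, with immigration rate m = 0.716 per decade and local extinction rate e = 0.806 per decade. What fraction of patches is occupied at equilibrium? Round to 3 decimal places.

Setting dp/dt = 0: m − m·p* = e·p*, so m = (m+e)·p*.
p* = m/(m+e) = 0.716/(0.716+0.806) = 0.716/1.5220 = 0.4704.

0.470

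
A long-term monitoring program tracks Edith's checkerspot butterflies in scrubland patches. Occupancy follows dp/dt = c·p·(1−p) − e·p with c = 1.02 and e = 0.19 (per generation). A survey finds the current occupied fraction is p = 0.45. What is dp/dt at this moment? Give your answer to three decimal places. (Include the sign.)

Colonization term: c·p·(1−p) = 1.02×0.45×0.5500 = 0.25245.
Extinction term: e·p = 0.08550.
dp/dt = 0.25245 − 0.08550 = 0.16695.

0.167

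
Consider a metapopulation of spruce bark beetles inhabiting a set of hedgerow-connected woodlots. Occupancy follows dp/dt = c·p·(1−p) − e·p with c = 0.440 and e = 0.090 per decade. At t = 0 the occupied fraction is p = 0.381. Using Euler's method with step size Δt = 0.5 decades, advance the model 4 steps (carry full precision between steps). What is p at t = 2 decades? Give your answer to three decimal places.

0.518

Update rule: p ← p + [c·p·(1−p) − e·p]·Δt with Δt = 0.5.
step 1: Δp = +0.03474, p = 0.41574
step 2: Δp = +0.03473, p = 0.45047
step 3: Δp = +0.03419, p = 0.48466
step 4: Δp = +0.03314, p = 0.51780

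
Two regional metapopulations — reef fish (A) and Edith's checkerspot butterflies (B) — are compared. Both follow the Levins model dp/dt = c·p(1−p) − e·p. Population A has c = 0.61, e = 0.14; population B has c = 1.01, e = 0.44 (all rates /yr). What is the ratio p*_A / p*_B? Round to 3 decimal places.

A: p*_A = 1 − 0.14/0.61 = 0.7705.
B: p*_B = 1 − 0.44/1.01 = 0.5644.
p*_A / p*_B = 0.7705/0.5644 = 1.3653.

1.365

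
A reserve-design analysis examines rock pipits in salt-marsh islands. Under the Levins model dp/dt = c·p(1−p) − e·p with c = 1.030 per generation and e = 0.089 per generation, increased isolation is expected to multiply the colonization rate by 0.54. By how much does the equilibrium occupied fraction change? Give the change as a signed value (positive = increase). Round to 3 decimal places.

-0.074

Before: p* = 1 − 0.089/1.030 = 0.9136.
After the change, c = 0.5562, e = 0.089, so p* = 1 − 0.089/0.5562 = 0.8400.
Δp* = 0.8400 − 0.9136 = -0.0736.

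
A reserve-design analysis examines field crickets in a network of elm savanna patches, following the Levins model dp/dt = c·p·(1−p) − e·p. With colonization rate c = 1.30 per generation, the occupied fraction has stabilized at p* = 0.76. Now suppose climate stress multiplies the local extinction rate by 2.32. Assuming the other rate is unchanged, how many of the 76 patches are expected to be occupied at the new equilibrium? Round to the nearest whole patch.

Balance c(1−p*) = e gives e = 1.30×(1 − 0.76000) = 0.31200.
New p* = 1 − e/c = 1 − 0.72384/1.30000 = 0.44320.
Expected occupied = 76 × 0.44320 = 33.68 ≈ 34.

34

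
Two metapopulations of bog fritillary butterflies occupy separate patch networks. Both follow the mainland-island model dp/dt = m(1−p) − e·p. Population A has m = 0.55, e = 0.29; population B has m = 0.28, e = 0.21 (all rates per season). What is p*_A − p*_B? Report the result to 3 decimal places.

A: p*_A = m/(m+e) = 0.55/0.8400 = 0.6548.
B: p*_B = 0.28/0.4900 = 0.5714.
p*_A − p*_B = 0.6548 − 0.5714 = 0.0833.

0.083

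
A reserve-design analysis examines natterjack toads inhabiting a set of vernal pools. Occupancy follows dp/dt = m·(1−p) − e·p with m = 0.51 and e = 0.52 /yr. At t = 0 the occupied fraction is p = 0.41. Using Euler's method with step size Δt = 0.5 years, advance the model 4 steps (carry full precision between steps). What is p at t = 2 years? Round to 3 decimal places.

Update rule: p ← p + [m·(1−p) − e·p]·Δt with Δt = 0.5.
step 1: Δp = +0.04385, p = 0.45385
step 2: Δp = +0.02127, p = 0.47512
step 3: Δp = +0.01031, p = 0.48543
step 4: Δp = +0.00500, p = 0.49043

0.490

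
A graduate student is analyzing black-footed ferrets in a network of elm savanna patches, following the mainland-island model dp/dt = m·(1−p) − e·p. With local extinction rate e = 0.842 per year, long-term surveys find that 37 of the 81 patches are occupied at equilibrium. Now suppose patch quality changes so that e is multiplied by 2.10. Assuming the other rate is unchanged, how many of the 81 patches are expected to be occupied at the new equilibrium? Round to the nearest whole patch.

23

Observed p* = 37/81 = 0.45679.
Balance m(1−p*) = e·p* gives m = e·p*/(1−p*) = 0.842×0.45679/0.54321 = 0.70805.
New p* = m/(m+e) = 0.70805/(0.70805+1.76820) = 0.28594.
Expected occupied = 81 × 0.28594 = 23.16 ≈ 23.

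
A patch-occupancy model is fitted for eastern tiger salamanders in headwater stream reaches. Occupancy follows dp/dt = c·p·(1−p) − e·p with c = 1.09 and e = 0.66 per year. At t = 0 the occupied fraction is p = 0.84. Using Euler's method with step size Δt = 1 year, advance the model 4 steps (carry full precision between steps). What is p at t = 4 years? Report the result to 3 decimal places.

0.401

Update rule: p ← p + [c·p·(1−p) − e·p]·Δt with Δt = 1.
step 1: Δp = -0.40790, p = 0.43210
step 2: Δp = -0.01771, p = 0.41439
step 3: Δp = -0.00898, p = 0.40540
step 4: Δp = -0.00482, p = 0.40058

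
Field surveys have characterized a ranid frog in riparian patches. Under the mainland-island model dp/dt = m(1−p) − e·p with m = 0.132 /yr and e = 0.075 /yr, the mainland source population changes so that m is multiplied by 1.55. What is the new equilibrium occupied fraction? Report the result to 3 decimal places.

Before: p* = 0.132/(0.132+0.075) = 0.6377.
After: m = 0.2046, e = 0.075; p* = 0.2046/0.2796 = 0.7318.

0.732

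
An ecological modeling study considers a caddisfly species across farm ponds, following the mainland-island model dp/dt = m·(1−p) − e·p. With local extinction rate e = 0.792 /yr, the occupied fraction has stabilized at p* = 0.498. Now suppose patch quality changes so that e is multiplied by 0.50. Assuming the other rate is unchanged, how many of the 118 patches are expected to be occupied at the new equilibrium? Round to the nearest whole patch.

78

Balance m(1−p*) = e·p* gives m = e·p*/(1−p*) = 0.792×0.49800/0.50200 = 0.78569.
New p* = m/(m+e) = 0.78569/(0.78569+0.39600) = 0.66489.
Expected occupied = 118 × 0.66489 = 78.46 ≈ 78.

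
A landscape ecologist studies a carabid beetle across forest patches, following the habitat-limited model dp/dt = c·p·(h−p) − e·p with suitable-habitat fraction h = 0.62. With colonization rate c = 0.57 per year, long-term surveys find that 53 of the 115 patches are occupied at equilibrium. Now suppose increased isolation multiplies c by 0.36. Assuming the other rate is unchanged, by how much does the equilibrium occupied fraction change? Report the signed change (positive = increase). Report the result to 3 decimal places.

Observed p* = 53/115 = 0.46087.
Balance c(h−p*) = e gives e = 0.57×(0.62 − 0.46087) = 0.09070.
New p* = 0.62 − e/c = 0.62 − 0.09070/0.20520 = 0.17799.
Δp* = 0.17799 − 0.46087 = -0.28288.

-0.283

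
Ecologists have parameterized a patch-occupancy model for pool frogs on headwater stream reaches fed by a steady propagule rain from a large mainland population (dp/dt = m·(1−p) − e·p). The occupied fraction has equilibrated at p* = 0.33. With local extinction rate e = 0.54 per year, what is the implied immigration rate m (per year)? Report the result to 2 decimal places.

0.27

At equilibrium m(1−p*) = e·p*, so m = e·p*/(1−p*).
m = 0.54 × 0.33 / 0.6700 = 0.1782/0.6700 = 0.2660.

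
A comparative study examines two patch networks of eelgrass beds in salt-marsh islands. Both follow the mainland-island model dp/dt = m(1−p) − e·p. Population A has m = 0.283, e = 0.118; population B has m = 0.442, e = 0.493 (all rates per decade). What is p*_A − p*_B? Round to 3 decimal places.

0.233

A: p*_A = m/(m+e) = 0.283/0.4010 = 0.7057.
B: p*_B = 0.442/0.9350 = 0.4727.
p*_A − p*_B = 0.7057 − 0.4727 = 0.2330.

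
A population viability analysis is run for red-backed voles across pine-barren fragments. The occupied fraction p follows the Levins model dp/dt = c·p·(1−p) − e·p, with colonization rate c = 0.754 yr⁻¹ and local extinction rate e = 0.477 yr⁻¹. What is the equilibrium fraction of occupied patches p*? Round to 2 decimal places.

At equilibrium, colonization balances extinction: c·p*·(1−p*) = e·p*.
So p* = 1 − e/c = 1 − 0.477/0.754 = 1 − 0.6326 = 0.3674.

0.37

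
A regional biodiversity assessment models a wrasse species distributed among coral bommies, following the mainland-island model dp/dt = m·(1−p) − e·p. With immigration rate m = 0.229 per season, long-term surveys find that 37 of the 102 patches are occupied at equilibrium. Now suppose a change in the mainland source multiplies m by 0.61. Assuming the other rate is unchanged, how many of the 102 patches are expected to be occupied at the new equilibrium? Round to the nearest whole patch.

26

Observed p* = 37/102 = 0.36275.
Balance m(1−p*) = e·p* gives e = m(1−p*)/p* = 0.229×0.63725/0.36275 = 0.40229.
New p* = m/(m+e) = 0.13969/(0.13969+0.40229) = 0.25774.
Expected occupied = 102 × 0.25774 = 26.29 ≈ 26.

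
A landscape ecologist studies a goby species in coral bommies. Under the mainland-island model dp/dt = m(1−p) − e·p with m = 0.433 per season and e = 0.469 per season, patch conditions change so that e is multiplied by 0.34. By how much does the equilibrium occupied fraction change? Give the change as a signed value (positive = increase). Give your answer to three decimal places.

0.251

Before: p* = 0.433/(0.433+0.469) = 0.4800.
After: m = 0.433, e = 0.15946; p* = 0.433/0.5925 = 0.7309.
Δp* = 0.7309 − 0.4800 = +0.2508.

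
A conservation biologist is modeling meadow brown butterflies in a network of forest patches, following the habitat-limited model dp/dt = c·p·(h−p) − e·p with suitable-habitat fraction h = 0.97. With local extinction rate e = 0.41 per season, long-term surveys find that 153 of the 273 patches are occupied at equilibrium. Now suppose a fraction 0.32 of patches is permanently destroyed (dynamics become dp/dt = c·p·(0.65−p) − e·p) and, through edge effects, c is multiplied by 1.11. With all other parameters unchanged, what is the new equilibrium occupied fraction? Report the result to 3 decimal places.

0.281

Observed p* = 153/273 = 0.56044.
Balance c(h−p*) = e gives c = e/(0.97 − 0.56044) = 0.41/0.40956 = 1.00107.
New p* = 0.65 − e/c = 0.65 − 0.41000/1.11119 = 0.28103.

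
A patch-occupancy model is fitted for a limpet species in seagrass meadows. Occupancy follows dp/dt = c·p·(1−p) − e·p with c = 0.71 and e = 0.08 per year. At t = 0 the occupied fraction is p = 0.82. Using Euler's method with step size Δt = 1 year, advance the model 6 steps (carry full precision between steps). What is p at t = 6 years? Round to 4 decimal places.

Update rule: p ← p + [c·p·(1−p) − e·p]·Δt with Δt = 1.
p: 0.82000 → 0.85920  (Δp = +0.03920)
p: 0.85920 → 0.87635  (Δp = +0.01716)
p: 0.87635 → 0.88318  (Δp = +0.00683)
p: 0.88318 → 0.88578  (Δp = +0.00260)
p: 0.88578 → 0.88675  (Δp = +0.00097)
p: 0.88675 → 0.88711  (Δp = +0.00036)

0.8871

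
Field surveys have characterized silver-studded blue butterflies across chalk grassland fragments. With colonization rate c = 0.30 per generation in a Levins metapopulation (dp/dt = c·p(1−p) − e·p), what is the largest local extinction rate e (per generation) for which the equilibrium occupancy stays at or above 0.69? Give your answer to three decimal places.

1 − e/c ≥ 0.69 ⇒ e ≤ c(1 − 0.69) = 0.30 × 0.3100.
e_max = 0.0930.

0.093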